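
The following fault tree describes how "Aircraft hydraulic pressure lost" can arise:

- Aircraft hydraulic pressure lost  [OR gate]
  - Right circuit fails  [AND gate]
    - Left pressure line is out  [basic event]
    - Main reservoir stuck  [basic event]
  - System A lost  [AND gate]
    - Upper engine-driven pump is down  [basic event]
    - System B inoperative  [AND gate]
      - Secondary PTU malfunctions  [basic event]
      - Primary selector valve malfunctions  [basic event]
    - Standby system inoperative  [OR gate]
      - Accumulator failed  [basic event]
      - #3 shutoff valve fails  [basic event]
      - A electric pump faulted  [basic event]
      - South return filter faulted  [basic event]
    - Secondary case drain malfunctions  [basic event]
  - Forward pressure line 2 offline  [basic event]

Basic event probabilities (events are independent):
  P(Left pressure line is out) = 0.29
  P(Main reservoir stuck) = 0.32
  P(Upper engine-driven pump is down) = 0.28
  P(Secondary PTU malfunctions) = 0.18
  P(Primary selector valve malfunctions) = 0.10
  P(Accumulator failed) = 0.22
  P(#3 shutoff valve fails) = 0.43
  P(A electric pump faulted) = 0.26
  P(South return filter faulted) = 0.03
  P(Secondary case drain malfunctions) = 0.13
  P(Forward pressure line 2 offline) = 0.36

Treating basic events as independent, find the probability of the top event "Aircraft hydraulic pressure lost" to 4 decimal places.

0.4197

P(Right circuit fails) [AND] = 0.29 × 0.32 = 0.092800
P(System B inoperative) [AND] = 0.18 × 0.10 = 0.018000
P(Standby system inoperative) [OR] = 1 − (1−0.22) × (1−0.43) × (1−0.26) × (1−0.03) = 0.680866
P(System A lost) [AND] = 0.28 × 0.018000 × 0.680866 × 0.13 = 0.000446
P(Aircraft hydraulic pressure lost) [OR] = 1 − (1−0.092800) × (1−0.000446) × (1−0.36) = 0.419651
Rounded to 4 decimal places: P(Aircraft hydraulic pressure lost) ≈ 0.4197.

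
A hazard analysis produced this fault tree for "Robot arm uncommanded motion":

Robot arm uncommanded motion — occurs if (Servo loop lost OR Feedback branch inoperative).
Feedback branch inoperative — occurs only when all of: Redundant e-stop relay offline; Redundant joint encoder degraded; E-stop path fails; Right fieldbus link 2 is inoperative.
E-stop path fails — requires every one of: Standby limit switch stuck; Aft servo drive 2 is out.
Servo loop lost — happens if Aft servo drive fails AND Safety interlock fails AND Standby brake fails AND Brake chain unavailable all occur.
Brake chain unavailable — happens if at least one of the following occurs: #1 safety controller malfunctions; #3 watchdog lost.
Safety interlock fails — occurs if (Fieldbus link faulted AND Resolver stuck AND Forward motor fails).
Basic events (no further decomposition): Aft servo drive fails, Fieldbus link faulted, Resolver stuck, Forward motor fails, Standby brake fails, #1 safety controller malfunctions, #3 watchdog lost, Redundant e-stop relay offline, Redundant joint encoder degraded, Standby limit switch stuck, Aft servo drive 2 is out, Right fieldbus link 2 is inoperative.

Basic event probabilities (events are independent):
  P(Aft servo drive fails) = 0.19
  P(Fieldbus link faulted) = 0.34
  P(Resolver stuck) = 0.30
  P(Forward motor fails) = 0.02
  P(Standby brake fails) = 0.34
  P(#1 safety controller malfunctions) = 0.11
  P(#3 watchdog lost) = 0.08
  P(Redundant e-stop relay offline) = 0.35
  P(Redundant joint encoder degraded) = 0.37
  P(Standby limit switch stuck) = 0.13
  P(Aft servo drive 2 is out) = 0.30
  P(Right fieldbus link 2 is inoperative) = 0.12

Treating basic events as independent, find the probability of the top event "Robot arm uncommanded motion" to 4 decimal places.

P(Safety interlock fails) [AND] = 0.34 × 0.30 × 0.02 = 0.002040
P(Brake chain unavailable) [OR] = 1 − (1−0.11) × (1−0.08) = 0.181200
P(Servo loop lost) [AND] = 0.19 × 0.002040 × 0.34 × 0.181200 = 0.000024
P(E-stop path fails) [AND] = 0.13 × 0.30 = 0.039000
P(Feedback branch inoperative) [AND] = 0.35 × 0.37 × 0.039000 × 0.12 = 0.000606
P(Robot arm uncommanded motion) [OR] = 1 − (1−0.000024) × (1−0.000606) = 0.000630
Rounded to 4 decimal places: P(Robot arm uncommanded motion) ≈ 0.0006.

0.0006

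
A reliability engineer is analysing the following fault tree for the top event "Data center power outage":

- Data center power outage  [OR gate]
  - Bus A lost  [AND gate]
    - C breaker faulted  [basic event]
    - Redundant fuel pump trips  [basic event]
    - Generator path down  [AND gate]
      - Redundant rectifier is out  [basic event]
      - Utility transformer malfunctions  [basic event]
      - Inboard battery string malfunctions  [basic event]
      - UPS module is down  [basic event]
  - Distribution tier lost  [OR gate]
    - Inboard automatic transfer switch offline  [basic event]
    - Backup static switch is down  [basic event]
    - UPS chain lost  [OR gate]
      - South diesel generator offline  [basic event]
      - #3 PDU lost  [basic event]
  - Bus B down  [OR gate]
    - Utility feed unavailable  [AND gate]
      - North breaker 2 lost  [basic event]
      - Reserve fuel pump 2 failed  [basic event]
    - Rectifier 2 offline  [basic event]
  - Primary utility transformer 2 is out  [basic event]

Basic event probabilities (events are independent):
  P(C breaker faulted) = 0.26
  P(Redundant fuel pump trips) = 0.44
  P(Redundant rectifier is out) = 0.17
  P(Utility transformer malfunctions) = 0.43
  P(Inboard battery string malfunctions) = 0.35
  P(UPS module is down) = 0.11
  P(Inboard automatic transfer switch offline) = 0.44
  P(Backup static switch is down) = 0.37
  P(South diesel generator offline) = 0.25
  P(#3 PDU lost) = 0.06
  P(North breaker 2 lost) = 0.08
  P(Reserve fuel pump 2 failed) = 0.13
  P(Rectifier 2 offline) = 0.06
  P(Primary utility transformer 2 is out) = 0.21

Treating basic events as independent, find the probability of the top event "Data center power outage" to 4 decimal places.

P(Generator path down) [AND] = 0.17 × 0.43 × 0.35 × 0.11 = 0.002814
P(Bus A lost) [AND] = 0.26 × 0.44 × 0.002814 = 0.000322
P(UPS chain lost) [OR] = 1 − (1−0.25) × (1−0.06) = 0.295000
P(Distribution tier lost) [OR] = 1 − (1−0.44) × (1−0.37) × (1−0.295000) = 0.751276
P(Utility feed unavailable) [AND] = 0.08 × 0.13 = 0.010400
P(Bus B down) [OR] = 1 − (1−0.010400) × (1−0.06) = 0.069776
P(Data center power outage) [OR] = 1 − (1−0.000322) × (1−0.751276) × (1−0.069776) × (1−0.21) = 0.817277
Rounded to 4 decimal places: P(Data center power outage) ≈ 0.8173.

0.8173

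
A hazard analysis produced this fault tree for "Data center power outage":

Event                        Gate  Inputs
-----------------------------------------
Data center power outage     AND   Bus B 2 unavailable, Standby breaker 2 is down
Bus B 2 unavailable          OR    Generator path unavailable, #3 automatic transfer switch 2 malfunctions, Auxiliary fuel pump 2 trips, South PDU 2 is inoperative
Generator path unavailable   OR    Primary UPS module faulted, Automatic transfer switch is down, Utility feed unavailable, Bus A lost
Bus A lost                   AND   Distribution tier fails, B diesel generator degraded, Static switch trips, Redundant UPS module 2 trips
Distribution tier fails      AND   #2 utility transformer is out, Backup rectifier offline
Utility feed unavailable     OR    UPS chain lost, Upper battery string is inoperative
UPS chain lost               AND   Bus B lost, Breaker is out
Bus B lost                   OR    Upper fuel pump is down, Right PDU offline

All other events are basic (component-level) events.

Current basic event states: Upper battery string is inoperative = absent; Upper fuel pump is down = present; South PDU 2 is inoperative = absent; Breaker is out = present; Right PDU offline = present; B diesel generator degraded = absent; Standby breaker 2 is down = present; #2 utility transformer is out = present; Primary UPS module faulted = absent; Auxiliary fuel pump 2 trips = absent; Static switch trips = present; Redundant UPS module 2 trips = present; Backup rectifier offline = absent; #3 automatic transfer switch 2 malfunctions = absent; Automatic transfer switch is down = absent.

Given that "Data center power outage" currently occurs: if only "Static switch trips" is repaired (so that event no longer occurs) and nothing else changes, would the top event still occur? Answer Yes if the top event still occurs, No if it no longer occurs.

Counterfactual: set "Static switch trips" to not occurred.
Bus B lost [OR]: Upper fuel pump is down=occurs, Right PDU offline=occurs → at least one input occurs → occurs.
UPS chain lost [AND]: Bus B lost=occurs, Breaker is out=occurs → all inputs occur → occurs.
Utility feed unavailable [OR]: UPS chain lost=occurs, Upper battery string is inoperative=not → at least one input occurs → occurs.
Distribution tier fails [AND]: #2 utility transformer is out=occurs, Backup rectifier offline=not → not all inputs occur → does not occur.
Bus A lost [AND]: Distribution tier fails=not, B diesel generator degraded=not, Static switch trips=not, Redundant UPS module 2 trips=occurs → not all inputs occur → does not occur.
Generator path unavailable [OR]: Primary UPS module faulted=not, Automatic transfer switch is down=not, Utility feed unavailable=occurs, Bus A lost=not → at least one input occurs → occurs.
Bus B 2 unavailable [OR]: Generator path unavailable=occurs, #3 automatic transfer switch 2 malfunctions=not, Auxiliary fuel pump 2 trips=not, South PDU 2 is inoperative=not → at least one input occurs → occurs.
Data center power outage [AND]: Bus B 2 unavailable=occurs, Standby breaker 2 is down=occurs → all inputs occur → occurs.

Yes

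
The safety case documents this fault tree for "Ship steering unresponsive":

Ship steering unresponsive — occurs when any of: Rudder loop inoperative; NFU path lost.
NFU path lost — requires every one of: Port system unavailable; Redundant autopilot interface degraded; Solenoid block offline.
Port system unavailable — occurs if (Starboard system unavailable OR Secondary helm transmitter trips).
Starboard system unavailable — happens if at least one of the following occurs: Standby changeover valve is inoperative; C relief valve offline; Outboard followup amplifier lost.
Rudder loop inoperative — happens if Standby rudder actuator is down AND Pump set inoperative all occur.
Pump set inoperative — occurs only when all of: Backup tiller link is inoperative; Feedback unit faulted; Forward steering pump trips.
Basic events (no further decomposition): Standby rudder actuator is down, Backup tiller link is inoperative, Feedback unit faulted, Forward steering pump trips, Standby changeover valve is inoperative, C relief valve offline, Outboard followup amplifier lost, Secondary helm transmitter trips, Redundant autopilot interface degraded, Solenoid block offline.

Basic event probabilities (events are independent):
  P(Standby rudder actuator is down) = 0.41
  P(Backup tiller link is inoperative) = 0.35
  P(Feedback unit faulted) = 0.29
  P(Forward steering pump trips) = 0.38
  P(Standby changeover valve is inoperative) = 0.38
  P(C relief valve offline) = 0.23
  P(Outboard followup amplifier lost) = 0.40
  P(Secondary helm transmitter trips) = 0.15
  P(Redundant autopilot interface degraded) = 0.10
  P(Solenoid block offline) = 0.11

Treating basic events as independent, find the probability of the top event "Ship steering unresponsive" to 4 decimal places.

P(Pump set inoperative) [AND] = 0.35 × 0.29 × 0.38 = 0.038570
P(Rudder loop inoperative) [AND] = 0.41 × 0.038570 = 0.015814
P(Starboard system unavailable) [OR] = 1 − (1−0.38) × (1−0.23) × (1−0.40) = 0.713560
P(Port system unavailable) [OR] = 1 − (1−0.713560) × (1−0.15) = 0.756526
P(NFU path lost) [AND] = 0.756526 × 0.10 × 0.11 = 0.008322
P(Ship steering unresponsive) [OR] = 1 − (1−0.015814) × (1−0.008322) = 0.024004
Rounded to 4 decimal places: P(Ship steering unresponsive) ≈ 0.0240.

0.0240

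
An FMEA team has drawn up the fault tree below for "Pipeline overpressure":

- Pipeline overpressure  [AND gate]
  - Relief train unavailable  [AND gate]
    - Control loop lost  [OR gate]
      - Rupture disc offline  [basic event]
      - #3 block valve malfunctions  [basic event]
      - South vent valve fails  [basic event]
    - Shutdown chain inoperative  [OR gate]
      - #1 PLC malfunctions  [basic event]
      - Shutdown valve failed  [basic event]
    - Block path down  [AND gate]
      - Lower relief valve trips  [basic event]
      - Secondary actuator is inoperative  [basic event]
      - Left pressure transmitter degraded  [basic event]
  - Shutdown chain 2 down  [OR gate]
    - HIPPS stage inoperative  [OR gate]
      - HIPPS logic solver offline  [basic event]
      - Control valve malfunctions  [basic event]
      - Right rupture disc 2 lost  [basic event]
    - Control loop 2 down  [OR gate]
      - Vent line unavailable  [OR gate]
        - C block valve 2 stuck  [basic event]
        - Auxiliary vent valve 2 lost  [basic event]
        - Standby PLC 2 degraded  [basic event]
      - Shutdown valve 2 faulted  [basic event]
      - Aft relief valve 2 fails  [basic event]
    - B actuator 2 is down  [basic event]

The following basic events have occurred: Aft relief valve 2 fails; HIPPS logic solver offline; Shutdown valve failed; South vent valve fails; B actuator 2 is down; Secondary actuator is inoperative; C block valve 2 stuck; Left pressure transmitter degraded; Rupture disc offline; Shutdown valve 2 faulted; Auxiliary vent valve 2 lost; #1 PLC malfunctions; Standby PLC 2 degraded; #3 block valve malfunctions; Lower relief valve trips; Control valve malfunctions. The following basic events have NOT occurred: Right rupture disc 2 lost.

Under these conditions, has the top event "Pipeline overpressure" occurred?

Control loop lost [OR]: Rupture disc offline=occurs, #3 block valve malfunctions=occurs, South vent valve fails=occurs → at least one input occurs → occurs.
Shutdown chain inoperative [OR]: #1 PLC malfunctions=occurs, Shutdown valve failed=occurs → at least one input occurs → occurs.
Block path down [AND]: Lower relief valve trips=occurs, Secondary actuator is inoperative=occurs, Left pressure transmitter degraded=occurs → all inputs occur → occurs.
Relief train unavailable [AND]: Control loop lost=occurs, Shutdown chain inoperative=occurs, Block path down=occurs → all inputs occur → occurs.
HIPPS stage inoperative [OR]: HIPPS logic solver offline=occurs, Control valve malfunctions=occurs, Right rupture disc 2 lost=not → at least one input occurs → occurs.
Vent line unavailable [OR]: C block valve 2 stuck=occurs, Auxiliary vent valve 2 lost=occurs, Standby PLC 2 degraded=occurs → at least one input occurs → occurs.
Control loop 2 down [OR]: Vent line unavailable=occurs, Shutdown valve 2 faulted=occurs, Aft relief valve 2 fails=occurs → at least one input occurs → occurs.
Shutdown chain 2 down [OR]: HIPPS stage inoperative=occurs, Control loop 2 down=occurs, B actuator 2 is down=occurs → at least one input occurs → occurs.
Pipeline overpressure [AND]: Relief train unavailable=occurs, Shutdown chain 2 down=occurs → all inputs occur → occurs.

Yes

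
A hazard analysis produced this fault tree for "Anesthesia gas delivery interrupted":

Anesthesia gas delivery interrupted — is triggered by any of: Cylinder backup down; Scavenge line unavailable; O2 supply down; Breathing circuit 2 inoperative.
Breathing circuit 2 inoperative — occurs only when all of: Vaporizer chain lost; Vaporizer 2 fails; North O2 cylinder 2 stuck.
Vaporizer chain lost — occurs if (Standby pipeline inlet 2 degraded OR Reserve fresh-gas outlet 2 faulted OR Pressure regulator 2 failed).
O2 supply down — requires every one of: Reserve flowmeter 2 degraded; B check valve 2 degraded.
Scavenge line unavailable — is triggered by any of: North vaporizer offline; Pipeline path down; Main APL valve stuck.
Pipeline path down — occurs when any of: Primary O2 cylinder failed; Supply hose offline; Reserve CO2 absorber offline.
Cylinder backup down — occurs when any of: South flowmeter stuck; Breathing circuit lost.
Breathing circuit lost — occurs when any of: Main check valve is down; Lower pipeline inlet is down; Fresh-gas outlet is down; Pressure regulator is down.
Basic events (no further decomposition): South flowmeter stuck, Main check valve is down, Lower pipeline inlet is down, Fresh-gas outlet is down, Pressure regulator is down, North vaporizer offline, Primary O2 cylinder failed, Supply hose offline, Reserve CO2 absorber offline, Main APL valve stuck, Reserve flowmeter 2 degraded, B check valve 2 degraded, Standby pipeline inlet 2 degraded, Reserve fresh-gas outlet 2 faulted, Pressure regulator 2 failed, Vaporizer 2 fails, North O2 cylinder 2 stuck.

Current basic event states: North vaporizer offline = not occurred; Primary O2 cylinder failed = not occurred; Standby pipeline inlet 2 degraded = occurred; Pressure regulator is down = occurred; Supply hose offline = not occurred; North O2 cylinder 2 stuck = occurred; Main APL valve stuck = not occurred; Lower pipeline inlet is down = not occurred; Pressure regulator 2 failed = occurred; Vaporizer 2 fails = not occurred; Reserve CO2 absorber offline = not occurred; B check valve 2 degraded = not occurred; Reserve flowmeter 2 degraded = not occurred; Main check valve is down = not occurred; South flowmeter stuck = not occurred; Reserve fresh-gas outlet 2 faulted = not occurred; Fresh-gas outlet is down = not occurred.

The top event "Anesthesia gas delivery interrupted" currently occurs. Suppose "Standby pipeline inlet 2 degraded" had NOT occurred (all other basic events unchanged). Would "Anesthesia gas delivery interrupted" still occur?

Yes

Counterfactual: set "Standby pipeline inlet 2 degraded" to not occurred.
Breathing circuit lost [OR]: Main check valve is down=not, Lower pipeline inlet is down=not, Fresh-gas outlet is down=not, Pressure regulator is down=occurs → at least one input occurs → occurs.
Cylinder backup down [OR]: South flowmeter stuck=not, Breathing circuit lost=occurs → at least one input occurs → occurs.
Pipeline path down [OR]: Primary O2 cylinder failed=not, Supply hose offline=not, Reserve CO2 absorber offline=not → no input occurs → does not occur.
Scavenge line unavailable [OR]: North vaporizer offline=not, Pipeline path down=not, Main APL valve stuck=not → no input occurs → does not occur.
O2 supply down [AND]: Reserve flowmeter 2 degraded=not, B check valve 2 degraded=not → not all inputs occur → does not occur.
Vaporizer chain lost [OR]: Standby pipeline inlet 2 degraded=not, Reserve fresh-gas outlet 2 faulted=not, Pressure regulator 2 failed=occurs → at least one input occurs → occurs.
Breathing circuit 2 inoperative [AND]: Vaporizer chain lost=occurs, Vaporizer 2 fails=not, North O2 cylinder 2 stuck=occurs → not all inputs occur → does not occur.
Anesthesia gas delivery interrupted [OR]: Cylinder backup down=occurs, Scavenge line unavailable=not, O2 supply down=not, Breathing circuit 2 inoperative=not → at least one input occurs → occurs.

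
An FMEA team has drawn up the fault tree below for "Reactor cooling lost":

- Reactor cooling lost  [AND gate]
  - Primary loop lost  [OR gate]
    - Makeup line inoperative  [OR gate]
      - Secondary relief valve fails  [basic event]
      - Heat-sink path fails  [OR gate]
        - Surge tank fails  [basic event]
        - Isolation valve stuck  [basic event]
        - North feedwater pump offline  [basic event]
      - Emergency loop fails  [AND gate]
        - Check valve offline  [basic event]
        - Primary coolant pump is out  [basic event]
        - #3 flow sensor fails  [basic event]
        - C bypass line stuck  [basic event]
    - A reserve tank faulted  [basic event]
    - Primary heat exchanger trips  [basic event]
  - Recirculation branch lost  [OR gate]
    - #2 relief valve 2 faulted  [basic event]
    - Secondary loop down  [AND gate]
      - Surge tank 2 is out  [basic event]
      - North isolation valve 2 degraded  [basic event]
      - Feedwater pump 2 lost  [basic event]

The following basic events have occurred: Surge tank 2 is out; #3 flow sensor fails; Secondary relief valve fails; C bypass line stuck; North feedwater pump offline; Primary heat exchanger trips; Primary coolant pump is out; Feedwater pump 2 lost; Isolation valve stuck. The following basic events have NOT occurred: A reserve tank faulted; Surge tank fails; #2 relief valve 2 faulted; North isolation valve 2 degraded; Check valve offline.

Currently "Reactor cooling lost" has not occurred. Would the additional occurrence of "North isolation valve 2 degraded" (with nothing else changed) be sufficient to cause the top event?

Counterfactual: set "North isolation valve 2 degraded" to occurred.
Heat-sink path fails [OR]: Surge tank fails=not, Isolation valve stuck=occurs, North feedwater pump offline=occurs → at least one input occurs → occurs.
Emergency loop fails [AND]: Check valve offline=not, Primary coolant pump is out=occurs, #3 flow sensor fails=occurs, C bypass line stuck=occurs → not all inputs occur → does not occur.
Makeup line inoperative [OR]: Secondary relief valve fails=occurs, Heat-sink path fails=occurs, Emergency loop fails=not → at least one input occurs → occurs.
Primary loop lost [OR]: Makeup line inoperative=occurs, A reserve tank faulted=not, Primary heat exchanger trips=occurs → at least one input occurs → occurs.
Secondary loop down [AND]: Surge tank 2 is out=occurs, North isolation valve 2 degraded=occurs, Feedwater pump 2 lost=occurs → all inputs occur → occurs.
Recirculation branch lost [OR]: #2 relief valve 2 faulted=not, Secondary loop down=occurs → at least one input occurs → occurs.
Reactor cooling lost [AND]: Primary loop lost=occurs, Recirculation branch lost=occurs → all inputs occur → occurs.

Yes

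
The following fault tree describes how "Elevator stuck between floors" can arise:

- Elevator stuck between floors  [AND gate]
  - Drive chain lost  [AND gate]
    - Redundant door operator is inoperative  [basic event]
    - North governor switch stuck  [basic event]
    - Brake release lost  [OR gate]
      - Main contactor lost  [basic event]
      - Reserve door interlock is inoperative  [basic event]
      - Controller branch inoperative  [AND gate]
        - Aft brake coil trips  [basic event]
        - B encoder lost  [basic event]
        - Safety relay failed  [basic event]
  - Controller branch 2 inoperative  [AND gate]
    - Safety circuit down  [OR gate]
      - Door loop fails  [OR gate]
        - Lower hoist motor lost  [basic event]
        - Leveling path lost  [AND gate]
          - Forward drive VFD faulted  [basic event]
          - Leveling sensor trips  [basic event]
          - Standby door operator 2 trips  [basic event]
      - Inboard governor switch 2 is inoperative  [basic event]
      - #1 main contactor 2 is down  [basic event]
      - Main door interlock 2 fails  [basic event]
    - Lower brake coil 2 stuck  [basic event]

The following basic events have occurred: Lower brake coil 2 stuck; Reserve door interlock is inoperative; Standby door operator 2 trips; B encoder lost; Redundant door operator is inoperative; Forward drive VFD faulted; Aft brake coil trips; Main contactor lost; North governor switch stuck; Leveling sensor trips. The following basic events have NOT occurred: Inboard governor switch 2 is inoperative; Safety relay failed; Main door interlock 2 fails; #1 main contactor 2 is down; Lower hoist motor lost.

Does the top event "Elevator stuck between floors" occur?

Controller branch inoperative [AND]: Aft brake coil trips=occurs, B encoder lost=occurs, Safety relay failed=not → not all inputs occur → does not occur.
Brake release lost [OR]: Main contactor lost=occurs, Reserve door interlock is inoperative=occurs, Controller branch inoperative=not → at least one input occurs → occurs.
Drive chain lost [AND]: Redundant door operator is inoperative=occurs, North governor switch stuck=occurs, Brake release lost=occurs → all inputs occur → occurs.
Leveling path lost [AND]: Forward drive VFD faulted=occurs, Leveling sensor trips=occurs, Standby door operator 2 trips=occurs → all inputs occur → occurs.
Door loop fails [OR]: Lower hoist motor lost=not, Leveling path lost=occurs → at least one input occurs → occurs.
Safety circuit down [OR]: Door loop fails=occurs, Inboard governor switch 2 is inoperative=not, #1 main contactor 2 is down=not, Main door interlock 2 fails=not → at least one input occurs → occurs.
Controller branch 2 inoperative [AND]: Safety circuit down=occurs, Lower brake coil 2 stuck=occurs → all inputs occur → occurs.
Elevator stuck between floors [AND]: Drive chain lost=occurs, Controller branch 2 inoperative=occurs → all inputs occur → occurs.

Yes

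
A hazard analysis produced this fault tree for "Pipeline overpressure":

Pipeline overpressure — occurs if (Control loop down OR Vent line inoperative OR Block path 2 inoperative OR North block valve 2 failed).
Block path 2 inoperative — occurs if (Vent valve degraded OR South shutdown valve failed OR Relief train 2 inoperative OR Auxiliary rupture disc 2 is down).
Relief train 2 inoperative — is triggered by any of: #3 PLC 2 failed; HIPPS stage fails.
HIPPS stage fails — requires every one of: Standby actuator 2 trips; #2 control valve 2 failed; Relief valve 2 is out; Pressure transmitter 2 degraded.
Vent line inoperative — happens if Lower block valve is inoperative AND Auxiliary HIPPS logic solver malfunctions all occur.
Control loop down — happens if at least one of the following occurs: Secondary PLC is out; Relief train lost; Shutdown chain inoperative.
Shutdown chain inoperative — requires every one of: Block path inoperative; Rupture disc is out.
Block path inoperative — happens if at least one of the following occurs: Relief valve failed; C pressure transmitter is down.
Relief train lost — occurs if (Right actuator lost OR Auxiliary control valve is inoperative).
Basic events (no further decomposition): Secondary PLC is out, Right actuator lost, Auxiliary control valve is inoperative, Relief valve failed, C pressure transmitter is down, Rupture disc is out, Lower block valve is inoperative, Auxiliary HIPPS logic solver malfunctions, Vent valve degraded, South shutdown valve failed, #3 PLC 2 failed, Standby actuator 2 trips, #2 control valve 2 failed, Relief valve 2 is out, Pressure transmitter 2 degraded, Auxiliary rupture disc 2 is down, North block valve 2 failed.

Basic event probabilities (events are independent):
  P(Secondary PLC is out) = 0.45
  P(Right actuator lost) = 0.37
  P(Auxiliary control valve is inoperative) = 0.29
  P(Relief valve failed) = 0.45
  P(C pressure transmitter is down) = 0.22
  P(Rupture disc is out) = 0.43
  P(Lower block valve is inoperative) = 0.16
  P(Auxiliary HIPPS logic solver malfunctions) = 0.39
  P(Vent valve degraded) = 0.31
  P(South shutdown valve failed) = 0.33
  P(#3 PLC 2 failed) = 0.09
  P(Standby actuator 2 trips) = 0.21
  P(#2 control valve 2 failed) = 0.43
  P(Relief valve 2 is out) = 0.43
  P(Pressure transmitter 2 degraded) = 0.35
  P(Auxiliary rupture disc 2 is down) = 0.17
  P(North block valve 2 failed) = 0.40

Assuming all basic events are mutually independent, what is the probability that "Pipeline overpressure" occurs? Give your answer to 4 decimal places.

0.9640

P(Relief train lost) [OR] = 1 − (1−0.37) × (1−0.29) = 0.552700
P(Block path inoperative) [OR] = 1 − (1−0.45) × (1−0.22) = 0.571000
P(Shutdown chain inoperative) [AND] = 0.571000 × 0.43 = 0.245530
P(Control loop down) [OR] = 1 − (1−0.45) × (1−0.552700) × (1−0.245530) = 0.814389
P(Vent line inoperative) [AND] = 0.16 × 0.39 = 0.062400
P(HIPPS stage fails) [AND] = 0.21 × 0.43 × 0.43 × 0.35 = 0.013590
P(Relief train 2 inoperative) [OR] = 1 − (1−0.09) × (1−0.013590) = 0.102367
P(Block path 2 inoperative) [OR] = 1 − (1−0.31) × (1−0.33) × (1−0.102367) × (1−0.17) = 0.655570
P(Pipeline overpressure) [OR] = 1 − (1−0.814389) × (1−0.062400) × (1−0.655570) × (1−0.40) = 0.964036
Rounded to 4 decimal places: P(Pipeline overpressure) ≈ 0.9640.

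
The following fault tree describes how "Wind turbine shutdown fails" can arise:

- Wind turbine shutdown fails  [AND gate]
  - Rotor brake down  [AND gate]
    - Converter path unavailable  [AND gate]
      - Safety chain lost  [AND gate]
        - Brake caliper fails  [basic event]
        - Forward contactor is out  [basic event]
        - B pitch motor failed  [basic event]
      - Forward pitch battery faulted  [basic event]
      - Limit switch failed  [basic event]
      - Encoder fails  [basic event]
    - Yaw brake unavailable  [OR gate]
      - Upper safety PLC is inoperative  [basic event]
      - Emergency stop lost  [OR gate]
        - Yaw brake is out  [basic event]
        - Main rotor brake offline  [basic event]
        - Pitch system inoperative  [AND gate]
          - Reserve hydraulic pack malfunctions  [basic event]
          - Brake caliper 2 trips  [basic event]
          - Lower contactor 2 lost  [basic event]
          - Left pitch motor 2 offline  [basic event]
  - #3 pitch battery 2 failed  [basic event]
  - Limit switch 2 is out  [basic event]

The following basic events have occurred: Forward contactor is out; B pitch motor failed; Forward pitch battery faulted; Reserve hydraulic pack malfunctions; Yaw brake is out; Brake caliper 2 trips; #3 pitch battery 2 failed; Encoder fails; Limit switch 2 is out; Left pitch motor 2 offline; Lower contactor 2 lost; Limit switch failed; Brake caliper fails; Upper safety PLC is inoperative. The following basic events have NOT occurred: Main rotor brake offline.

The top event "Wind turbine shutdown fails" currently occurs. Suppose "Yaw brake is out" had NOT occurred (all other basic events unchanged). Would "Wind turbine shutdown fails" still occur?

Counterfactual: set "Yaw brake is out" to not occurred.
Safety chain lost [AND]: Brake caliper fails=occurs, Forward contactor is out=occurs, B pitch motor failed=occurs → all inputs occur → occurs.
Converter path unavailable [AND]: Safety chain lost=occurs, Forward pitch battery faulted=occurs, Limit switch failed=occurs, Encoder fails=occurs → all inputs occur → occurs.
Pitch system inoperative [AND]: Reserve hydraulic pack malfunctions=occurs, Brake caliper 2 trips=occurs, Lower contactor 2 lost=occurs, Left pitch motor 2 offline=occurs → all inputs occur → occurs.
Emergency stop lost [OR]: Yaw brake is out=not, Main rotor brake offline=not, Pitch system inoperative=occurs → at least one input occurs → occurs.
Yaw brake unavailable [OR]: Upper safety PLC is inoperative=occurs, Emergency stop lost=occurs → at least one input occurs → occurs.
Rotor brake down [AND]: Converter path unavailable=occurs, Yaw brake unavailable=occurs → all inputs occur → occurs.
Wind turbine shutdown fails [AND]: Rotor brake down=occurs, #3 pitch battery 2 failed=occurs, Limit switch 2 is out=occurs → all inputs occur → occurs.

Yes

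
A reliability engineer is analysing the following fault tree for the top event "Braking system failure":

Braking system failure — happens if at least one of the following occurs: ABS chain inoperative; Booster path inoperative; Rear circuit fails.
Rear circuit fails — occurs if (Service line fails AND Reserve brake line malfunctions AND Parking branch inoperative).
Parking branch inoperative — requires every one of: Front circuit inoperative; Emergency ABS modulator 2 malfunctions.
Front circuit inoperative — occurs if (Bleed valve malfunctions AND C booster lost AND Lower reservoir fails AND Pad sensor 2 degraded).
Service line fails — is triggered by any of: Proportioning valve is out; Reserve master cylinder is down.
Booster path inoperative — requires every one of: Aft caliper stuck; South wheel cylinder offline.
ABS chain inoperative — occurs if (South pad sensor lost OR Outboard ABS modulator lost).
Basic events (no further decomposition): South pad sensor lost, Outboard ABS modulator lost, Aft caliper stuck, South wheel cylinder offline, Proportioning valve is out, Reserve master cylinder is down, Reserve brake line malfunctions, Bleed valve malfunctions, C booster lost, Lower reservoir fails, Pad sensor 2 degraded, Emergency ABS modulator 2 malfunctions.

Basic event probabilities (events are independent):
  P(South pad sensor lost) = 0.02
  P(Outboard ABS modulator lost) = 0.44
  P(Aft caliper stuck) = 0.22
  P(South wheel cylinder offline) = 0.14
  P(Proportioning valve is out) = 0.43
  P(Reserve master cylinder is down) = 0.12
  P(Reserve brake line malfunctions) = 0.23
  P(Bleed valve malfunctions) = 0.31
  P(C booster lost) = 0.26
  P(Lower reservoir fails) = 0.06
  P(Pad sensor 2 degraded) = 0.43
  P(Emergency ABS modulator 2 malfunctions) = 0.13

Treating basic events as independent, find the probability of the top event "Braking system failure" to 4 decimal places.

0.4681

P(ABS chain inoperative) [OR] = 1 − (1−0.02) × (1−0.44) = 0.451200
P(Booster path inoperative) [AND] = 0.22 × 0.14 = 0.030800
P(Service line fails) [OR] = 1 − (1−0.43) × (1−0.12) = 0.498400
P(Front circuit inoperative) [AND] = 0.31 × 0.26 × 0.06 × 0.43 = 0.002079
P(Parking branch inoperative) [AND] = 0.002079 × 0.13 = 0.000270
P(Rear circuit fails) [AND] = 0.498400 × 0.23 × 0.000270 = 0.000031
P(Braking system failure) [OR] = 1 − (1−0.451200) × (1−0.030800) × (1−0.000031) = 0.468120
Rounded to 4 decimal places: P(Braking system failure) ≈ 0.4681.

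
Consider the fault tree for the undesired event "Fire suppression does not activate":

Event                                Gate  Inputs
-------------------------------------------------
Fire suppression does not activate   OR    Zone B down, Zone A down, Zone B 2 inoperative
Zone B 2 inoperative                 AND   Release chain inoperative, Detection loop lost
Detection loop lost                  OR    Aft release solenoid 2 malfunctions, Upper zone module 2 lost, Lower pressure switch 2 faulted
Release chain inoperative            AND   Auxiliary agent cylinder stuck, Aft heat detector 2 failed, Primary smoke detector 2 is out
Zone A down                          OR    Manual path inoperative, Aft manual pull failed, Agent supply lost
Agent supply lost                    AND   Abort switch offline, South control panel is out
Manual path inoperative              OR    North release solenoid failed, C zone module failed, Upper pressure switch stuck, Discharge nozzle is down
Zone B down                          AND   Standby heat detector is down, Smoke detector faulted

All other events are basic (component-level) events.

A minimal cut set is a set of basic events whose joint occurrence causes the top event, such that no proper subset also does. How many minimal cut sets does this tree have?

10

Zone B down [AND]: one cut set from each child combined → 1 × 1 = 1 cut set(s).
Manual path inoperative [OR]: union of children's cut sets → 4 cut set(s).
Agent supply lost [AND]: one cut set from each child combined → 1 × 1 = 1 cut set(s).
Zone A down [OR]: union of children's cut sets → 6 cut set(s).
Release chain inoperative [AND]: one cut set from each child combined → 1 × 1 × 1 = 1 cut set(s).
Detection loop lost [OR]: union of children's cut sets → 3 cut set(s).
Zone B 2 inoperative [AND]: one cut set from each child combined → 1 × 3 = 3 cut set(s).
Fire suppression does not activate [OR]: union of children's cut sets → 10 cut set(s).
Minimal cut sets: {Smoke detector faulted, Standby heat detector is down}; {North release solenoid failed}; {C zone module failed}; {Upper pressure switch stuck}; {Discharge nozzle is down}; {Aft manual pull failed}; {Abort switch offline, South control panel is out}; {Aft heat detector 2 failed, Aft release solenoid 2 malfunctions, Auxiliary agent cylinder stuck, Primary smoke detector 2 is out}; {Aft heat detector 2 failed, Auxiliary agent cylinder stuck, Primary smoke detector 2 is out, Upper zone module 2 lost}; {Aft heat detector 2 failed, Auxiliary agent cylinder stuck, Lower pressure switch 2 faulted, Primary smoke detector 2 is out}.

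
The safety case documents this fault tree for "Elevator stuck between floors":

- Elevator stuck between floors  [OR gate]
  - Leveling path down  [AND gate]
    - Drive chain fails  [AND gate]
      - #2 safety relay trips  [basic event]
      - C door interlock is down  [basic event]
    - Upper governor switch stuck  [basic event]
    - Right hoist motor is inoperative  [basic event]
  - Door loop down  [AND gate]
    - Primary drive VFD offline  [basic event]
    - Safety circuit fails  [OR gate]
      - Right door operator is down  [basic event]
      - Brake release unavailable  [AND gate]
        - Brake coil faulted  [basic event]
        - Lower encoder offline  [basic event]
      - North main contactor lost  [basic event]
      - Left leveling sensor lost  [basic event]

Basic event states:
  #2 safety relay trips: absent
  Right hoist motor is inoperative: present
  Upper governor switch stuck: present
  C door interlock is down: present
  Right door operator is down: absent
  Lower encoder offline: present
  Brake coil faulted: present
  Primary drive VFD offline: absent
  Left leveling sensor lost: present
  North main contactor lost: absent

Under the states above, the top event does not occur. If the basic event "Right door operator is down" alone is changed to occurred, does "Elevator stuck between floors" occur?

Counterfactual: set "Right door operator is down" to occurred.
Drive chain fails [AND]: #2 safety relay trips=not, C door interlock is down=occurs → not all inputs occur → does not occur.
Leveling path down [AND]: Drive chain fails=not, Upper governor switch stuck=occurs, Right hoist motor is inoperative=occurs → not all inputs occur → does not occur.
Brake release unavailable [AND]: Brake coil faulted=occurs, Lower encoder offline=occurs → all inputs occur → occurs.
Safety circuit fails [OR]: Right door operator is down=occurs, Brake release unavailable=occurs, North main contactor lost=not, Left leveling sensor lost=occurs → at least one input occurs → occurs.
Door loop down [AND]: Primary drive VFD offline=not, Safety circuit fails=occurs → not all inputs occur → does not occur.
Elevator stuck between floors [OR]: Leveling path down=not, Door loop down=not → no input occurs → does not occur.

No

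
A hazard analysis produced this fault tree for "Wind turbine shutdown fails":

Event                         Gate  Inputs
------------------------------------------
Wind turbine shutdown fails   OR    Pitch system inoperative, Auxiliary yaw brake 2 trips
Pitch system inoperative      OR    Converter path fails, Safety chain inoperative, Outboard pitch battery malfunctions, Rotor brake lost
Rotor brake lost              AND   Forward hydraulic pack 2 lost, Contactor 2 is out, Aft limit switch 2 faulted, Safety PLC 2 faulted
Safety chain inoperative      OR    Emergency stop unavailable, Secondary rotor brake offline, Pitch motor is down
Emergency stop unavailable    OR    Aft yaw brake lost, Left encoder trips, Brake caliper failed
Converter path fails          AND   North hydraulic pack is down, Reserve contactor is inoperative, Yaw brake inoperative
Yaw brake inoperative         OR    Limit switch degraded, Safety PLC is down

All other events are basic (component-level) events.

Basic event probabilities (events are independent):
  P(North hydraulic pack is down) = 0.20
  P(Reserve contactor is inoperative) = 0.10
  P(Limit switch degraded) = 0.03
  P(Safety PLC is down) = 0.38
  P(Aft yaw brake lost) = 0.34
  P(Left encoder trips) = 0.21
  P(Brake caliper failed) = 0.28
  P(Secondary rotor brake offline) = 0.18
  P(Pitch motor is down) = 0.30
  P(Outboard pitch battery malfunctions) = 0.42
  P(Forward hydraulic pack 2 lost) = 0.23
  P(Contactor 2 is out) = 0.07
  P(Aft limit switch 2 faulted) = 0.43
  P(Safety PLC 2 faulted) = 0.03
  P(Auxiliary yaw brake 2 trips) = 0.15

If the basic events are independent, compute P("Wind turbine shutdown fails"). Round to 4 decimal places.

P(Yaw brake inoperative) [OR] = 1 − (1−0.03) × (1−0.38) = 0.398600
P(Converter path fails) [AND] = 0.20 × 0.10 × 0.398600 = 0.007972
P(Emergency stop unavailable) [OR] = 1 − (1−0.34) × (1−0.21) × (1−0.28) = 0.624592
P(Safety chain inoperative) [OR] = 1 − (1−0.624592) × (1−0.18) × (1−0.30) = 0.784516
P(Rotor brake lost) [AND] = 0.23 × 0.07 × 0.43 × 0.03 = 0.000208
P(Pitch system inoperative) [OR] = 1 − (1−0.007972) × (1−0.784516) × (1−0.42) × (1−0.000208) = 0.876041
P(Wind turbine shutdown fails) [OR] = 1 − (1−0.876041) × (1−0.15) = 0.894635
Rounded to 4 decimal places: P(Wind turbine shutdown fails) ≈ 0.8946.

0.8946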